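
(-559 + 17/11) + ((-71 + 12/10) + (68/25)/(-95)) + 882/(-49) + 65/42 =-706338841/1097250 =-643.74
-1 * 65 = -65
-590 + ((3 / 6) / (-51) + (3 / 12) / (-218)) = -26238967 / 44472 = -590.01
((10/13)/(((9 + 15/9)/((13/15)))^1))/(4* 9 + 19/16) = 1/595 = 0.00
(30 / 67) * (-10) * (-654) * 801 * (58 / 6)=1519176600 / 67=22674277.61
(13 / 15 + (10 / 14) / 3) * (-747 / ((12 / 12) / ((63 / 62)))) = -129978 / 155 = -838.57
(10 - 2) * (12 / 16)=6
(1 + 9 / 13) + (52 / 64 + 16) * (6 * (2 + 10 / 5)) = 10535 / 26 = 405.19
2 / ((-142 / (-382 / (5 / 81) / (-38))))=-15471 / 6745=-2.29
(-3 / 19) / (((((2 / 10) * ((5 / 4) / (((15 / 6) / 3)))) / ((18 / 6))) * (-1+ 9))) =-15 / 76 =-0.20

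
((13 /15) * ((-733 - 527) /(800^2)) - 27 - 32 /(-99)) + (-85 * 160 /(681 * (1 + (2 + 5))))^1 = -104903255129 /3595680000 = -29.17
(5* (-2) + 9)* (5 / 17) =-5 / 17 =-0.29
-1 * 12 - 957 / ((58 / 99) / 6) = -9813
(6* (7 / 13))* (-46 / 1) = -1932 / 13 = -148.62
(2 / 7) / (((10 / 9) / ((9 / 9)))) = 9 / 35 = 0.26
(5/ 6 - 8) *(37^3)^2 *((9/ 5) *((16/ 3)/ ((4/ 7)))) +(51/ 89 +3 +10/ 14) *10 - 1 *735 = -962265428945789/ 3115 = -308913460335.73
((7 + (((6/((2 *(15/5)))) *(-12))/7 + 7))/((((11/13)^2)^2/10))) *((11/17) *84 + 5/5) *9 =208019473740/1742279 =119395.04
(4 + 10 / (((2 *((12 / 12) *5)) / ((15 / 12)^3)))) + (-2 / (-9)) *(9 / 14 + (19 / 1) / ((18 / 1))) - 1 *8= -60581 / 36288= -1.67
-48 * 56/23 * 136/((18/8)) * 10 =-4874240/69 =-70641.16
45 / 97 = 0.46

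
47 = 47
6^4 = 1296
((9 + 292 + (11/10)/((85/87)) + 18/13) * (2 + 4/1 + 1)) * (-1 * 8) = -93906148/5525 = -16996.59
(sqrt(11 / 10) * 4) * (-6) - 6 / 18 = -12 * sqrt(110) / 5 - 1 / 3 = -25.50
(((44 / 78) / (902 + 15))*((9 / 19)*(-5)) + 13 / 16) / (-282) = -2939207 / 1021963488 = -0.00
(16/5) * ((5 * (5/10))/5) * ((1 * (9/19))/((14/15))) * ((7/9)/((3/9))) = 36/19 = 1.89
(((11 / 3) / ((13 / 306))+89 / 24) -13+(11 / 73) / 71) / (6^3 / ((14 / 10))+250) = 871820173 / 4576381680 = 0.19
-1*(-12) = 12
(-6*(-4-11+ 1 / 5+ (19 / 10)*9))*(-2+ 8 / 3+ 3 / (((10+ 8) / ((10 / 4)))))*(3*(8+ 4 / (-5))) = -8073 / 25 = -322.92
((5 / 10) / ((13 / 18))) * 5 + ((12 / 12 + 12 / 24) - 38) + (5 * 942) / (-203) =-296837 / 5278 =-56.24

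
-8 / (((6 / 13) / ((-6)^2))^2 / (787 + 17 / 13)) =-38368512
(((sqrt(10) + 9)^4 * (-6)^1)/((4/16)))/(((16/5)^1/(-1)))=24570 * sqrt(10) + 172815/2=164104.66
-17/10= -1.70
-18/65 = -0.28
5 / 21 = 0.24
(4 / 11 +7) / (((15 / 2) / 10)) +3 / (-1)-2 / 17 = 1253 / 187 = 6.70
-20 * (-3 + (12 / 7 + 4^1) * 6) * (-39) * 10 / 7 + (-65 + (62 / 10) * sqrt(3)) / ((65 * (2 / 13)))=31 * sqrt(3) / 50 + 3415763 / 98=34855.80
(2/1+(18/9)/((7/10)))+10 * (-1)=-36/7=-5.14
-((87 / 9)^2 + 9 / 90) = -8419 / 90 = -93.54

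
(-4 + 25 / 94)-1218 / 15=-39919 / 470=-84.93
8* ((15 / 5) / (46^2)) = 6 / 529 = 0.01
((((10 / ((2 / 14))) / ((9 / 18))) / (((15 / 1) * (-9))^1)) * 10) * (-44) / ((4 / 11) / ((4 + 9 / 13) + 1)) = 2507120 / 351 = 7142.79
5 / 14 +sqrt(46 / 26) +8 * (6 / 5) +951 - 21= sqrt(299) / 13 +65797 / 70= 941.29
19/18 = 1.06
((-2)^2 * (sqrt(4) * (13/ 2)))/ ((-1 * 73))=-52/ 73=-0.71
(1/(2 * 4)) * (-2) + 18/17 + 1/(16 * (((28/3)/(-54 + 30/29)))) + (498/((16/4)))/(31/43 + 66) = 91885475/39603676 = 2.32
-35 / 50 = -7 / 10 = -0.70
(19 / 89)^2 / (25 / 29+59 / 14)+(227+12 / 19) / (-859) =-68214304139 / 266443279101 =-0.26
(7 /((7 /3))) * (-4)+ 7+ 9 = 4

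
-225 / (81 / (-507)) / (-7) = -4225 / 21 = -201.19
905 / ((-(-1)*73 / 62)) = 56110 / 73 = 768.63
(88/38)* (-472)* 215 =-4465120/19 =-235006.32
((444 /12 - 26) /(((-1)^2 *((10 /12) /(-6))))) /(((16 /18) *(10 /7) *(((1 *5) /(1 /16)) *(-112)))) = 891 /128000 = 0.01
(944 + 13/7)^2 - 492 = 43813533/49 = 894153.73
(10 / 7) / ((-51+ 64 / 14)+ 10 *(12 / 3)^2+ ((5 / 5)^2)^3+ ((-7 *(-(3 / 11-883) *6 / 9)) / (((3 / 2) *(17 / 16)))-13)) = -16830 / 29253947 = -0.00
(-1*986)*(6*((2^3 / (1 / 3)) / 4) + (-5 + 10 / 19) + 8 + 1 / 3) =-2240192 / 57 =-39301.61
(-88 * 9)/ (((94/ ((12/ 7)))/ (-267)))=1268784/ 329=3856.49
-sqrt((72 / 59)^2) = -1.22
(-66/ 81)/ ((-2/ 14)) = 154/ 27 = 5.70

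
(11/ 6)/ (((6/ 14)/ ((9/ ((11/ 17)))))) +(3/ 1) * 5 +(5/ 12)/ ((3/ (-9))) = 293/ 4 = 73.25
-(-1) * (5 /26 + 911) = 23691 /26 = 911.19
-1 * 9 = -9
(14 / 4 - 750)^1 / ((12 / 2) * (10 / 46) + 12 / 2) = -34339 / 336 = -102.20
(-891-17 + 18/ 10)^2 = 20529961/ 25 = 821198.44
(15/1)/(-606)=-5/202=-0.02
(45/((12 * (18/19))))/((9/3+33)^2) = 0.00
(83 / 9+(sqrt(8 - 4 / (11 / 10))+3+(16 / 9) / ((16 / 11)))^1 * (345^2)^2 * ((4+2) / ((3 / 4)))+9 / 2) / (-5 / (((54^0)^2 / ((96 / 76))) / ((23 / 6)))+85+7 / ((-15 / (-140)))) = 25840517940000 * sqrt(33) / 79079+23379516232099 / 6162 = 5671285665.02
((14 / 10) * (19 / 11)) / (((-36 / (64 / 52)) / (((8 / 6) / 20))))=-532 / 96525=-0.01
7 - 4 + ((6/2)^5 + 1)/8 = 33.50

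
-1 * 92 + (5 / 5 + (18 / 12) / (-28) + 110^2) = 672501 / 56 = 12008.95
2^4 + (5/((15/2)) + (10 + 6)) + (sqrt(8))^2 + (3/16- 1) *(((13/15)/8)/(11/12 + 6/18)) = 32477/800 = 40.60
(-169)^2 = 28561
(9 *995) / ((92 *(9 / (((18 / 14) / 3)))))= 2985 / 644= 4.64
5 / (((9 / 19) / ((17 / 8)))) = 1615 / 72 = 22.43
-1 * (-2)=2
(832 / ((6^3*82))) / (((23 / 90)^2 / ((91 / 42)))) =33800 / 21689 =1.56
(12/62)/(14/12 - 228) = -36/42191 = -0.00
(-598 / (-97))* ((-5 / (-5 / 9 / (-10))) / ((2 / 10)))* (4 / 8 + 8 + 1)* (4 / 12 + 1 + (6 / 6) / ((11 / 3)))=-45163950 / 1067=-42327.98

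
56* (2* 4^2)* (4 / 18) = 3584 / 9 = 398.22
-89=-89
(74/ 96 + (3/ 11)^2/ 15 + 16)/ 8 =487169/ 232320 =2.10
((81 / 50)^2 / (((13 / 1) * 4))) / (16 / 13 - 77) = -6561 / 9850000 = -0.00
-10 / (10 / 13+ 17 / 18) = -2340 / 401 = -5.84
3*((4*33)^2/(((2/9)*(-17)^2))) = 235224/289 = 813.92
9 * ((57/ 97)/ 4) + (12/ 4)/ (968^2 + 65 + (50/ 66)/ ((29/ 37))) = 230028499611/ 173978249012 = 1.32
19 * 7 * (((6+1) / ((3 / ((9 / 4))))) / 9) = 931 / 12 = 77.58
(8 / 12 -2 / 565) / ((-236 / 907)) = -2.55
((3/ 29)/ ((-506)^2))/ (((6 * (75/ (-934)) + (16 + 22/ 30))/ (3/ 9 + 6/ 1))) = 133095/ 845281859048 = 0.00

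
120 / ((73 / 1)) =120 / 73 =1.64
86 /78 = 43 /39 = 1.10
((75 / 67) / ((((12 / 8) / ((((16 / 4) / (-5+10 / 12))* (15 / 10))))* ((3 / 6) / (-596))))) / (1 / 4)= 343296 / 67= 5123.82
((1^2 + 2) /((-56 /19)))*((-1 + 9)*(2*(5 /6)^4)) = -11875 /1512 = -7.85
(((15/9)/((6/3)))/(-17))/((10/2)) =-1/102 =-0.01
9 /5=1.80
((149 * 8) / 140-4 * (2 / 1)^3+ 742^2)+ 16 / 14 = 19268958 / 35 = 550541.66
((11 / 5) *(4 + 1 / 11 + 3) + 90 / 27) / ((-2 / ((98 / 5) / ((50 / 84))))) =-194824 / 625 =-311.72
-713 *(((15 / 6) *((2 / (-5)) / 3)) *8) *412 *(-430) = -1010520640 / 3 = -336840213.33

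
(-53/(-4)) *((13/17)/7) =689/476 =1.45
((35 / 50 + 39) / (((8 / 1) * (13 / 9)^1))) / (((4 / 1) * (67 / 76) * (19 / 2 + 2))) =67887 / 801320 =0.08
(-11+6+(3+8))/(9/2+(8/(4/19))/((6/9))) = 4/41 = 0.10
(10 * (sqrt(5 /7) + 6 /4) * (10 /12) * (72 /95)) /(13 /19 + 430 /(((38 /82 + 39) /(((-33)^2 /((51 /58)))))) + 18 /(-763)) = 179889240 * sqrt(35) /2690644584451 + 1888837020 /2690644584451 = 0.00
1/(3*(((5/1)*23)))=1/345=0.00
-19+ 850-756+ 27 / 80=6027 / 80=75.34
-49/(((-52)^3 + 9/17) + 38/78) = 4641/13317490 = 0.00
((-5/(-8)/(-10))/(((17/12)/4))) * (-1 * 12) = 36/17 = 2.12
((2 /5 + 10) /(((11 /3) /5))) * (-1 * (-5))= 780 /11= 70.91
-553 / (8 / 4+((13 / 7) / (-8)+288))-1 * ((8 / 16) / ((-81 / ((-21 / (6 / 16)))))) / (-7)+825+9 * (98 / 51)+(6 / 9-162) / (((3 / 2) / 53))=-4860.01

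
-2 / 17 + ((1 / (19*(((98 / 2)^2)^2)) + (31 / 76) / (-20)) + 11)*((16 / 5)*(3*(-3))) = -14725417448207 / 46550768075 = -316.33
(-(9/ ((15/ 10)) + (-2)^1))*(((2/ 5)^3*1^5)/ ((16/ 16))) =-32/ 125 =-0.26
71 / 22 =3.23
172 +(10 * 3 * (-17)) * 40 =-20228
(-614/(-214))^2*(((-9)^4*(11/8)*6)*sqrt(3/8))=20406133737*sqrt(6)/183184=272865.62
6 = 6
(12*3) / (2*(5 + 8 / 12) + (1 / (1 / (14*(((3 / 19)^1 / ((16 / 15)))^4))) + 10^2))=461198721024 / 1426385861477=0.32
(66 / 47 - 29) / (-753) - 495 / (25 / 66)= -231238309 / 176955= -1306.76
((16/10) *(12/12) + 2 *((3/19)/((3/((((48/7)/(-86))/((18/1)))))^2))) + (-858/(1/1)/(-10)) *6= 120007004326/232391565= 516.40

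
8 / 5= 1.60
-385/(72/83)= -31955/72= -443.82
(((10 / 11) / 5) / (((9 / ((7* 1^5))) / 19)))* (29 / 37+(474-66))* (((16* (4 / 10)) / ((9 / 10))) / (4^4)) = 182875 / 5994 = 30.51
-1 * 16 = -16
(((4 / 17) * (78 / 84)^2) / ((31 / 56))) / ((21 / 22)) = 29744 / 77469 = 0.38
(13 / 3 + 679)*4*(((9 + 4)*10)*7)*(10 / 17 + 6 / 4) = 264901000 / 51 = 5194137.25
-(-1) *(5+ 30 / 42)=40 / 7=5.71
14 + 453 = 467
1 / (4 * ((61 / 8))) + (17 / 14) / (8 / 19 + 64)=3175 / 61488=0.05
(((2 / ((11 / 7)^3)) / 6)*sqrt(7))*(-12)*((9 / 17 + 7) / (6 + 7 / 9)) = -3.03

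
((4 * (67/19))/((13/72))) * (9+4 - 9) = 77184/247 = 312.49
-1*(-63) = 63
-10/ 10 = -1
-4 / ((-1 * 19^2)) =4 / 361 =0.01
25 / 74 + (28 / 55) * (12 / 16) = 2929 / 4070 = 0.72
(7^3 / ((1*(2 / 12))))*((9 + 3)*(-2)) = -49392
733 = 733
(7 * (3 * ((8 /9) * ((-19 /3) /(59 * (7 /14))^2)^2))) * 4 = 0.00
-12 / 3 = -4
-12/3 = -4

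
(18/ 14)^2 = 81/ 49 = 1.65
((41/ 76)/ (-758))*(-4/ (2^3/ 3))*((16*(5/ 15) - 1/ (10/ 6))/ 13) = 0.00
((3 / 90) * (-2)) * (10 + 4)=-14 / 15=-0.93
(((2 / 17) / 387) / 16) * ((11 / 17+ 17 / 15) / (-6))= -227 / 40263480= -0.00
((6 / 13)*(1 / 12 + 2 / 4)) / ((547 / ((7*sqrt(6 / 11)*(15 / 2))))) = 735*sqrt(66) / 312884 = 0.02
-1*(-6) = 6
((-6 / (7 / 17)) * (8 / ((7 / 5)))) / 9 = -1360 / 147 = -9.25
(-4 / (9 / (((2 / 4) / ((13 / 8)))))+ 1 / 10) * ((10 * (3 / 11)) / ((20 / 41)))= -1763 / 8580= -0.21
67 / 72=0.93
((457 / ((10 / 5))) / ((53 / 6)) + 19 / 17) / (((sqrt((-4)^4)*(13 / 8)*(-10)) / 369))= -4485933 / 117130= -38.30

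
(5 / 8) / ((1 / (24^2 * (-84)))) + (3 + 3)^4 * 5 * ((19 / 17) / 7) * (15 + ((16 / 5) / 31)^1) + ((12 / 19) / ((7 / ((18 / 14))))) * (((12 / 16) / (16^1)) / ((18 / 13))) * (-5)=-14613.89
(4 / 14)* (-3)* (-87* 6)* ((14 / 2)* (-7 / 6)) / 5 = -3654 / 5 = -730.80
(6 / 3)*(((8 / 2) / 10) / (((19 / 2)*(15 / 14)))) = 112 / 1425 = 0.08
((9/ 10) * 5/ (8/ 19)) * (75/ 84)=4275/ 448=9.54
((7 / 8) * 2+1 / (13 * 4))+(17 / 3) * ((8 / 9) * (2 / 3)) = 5399 / 1053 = 5.13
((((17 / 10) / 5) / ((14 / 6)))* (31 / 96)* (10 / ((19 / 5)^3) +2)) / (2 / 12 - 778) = -2958051 / 22407667100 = -0.00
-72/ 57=-24/ 19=-1.26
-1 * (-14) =14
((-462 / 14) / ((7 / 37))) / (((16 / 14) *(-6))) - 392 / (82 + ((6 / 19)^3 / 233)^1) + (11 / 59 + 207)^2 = 156731721254814553 / 3649432222960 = 42946.88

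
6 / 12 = 1 / 2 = 0.50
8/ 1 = 8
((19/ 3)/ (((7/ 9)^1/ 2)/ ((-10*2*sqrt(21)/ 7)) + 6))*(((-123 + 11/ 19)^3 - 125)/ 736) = -305819372229300/ 116212582471 - 1321441731855*sqrt(21)/ 464850329884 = -2644.58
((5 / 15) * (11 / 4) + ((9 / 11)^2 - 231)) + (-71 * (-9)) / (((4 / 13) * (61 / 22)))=46020053 / 88572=519.58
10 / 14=5 / 7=0.71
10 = 10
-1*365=-365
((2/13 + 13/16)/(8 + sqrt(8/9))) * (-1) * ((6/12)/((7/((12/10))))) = -5427/516880 + 1809 * sqrt(2)/2067520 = -0.01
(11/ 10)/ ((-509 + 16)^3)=-11/ 1198231570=-0.00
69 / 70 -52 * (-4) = 14629 / 70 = 208.99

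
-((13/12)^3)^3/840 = -0.00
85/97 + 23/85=9456/8245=1.15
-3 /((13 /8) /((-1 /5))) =24 /65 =0.37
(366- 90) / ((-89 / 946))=-261096 / 89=-2933.66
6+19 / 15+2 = 139 / 15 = 9.27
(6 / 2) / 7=3 / 7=0.43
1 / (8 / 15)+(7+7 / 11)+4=1189 / 88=13.51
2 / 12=1 / 6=0.17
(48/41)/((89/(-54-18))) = -3456/3649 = -0.95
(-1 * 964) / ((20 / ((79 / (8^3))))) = -19039 / 2560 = -7.44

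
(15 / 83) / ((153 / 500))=2500 / 4233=0.59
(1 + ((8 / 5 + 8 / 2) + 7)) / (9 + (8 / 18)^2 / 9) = 1.51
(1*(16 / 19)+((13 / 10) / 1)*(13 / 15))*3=5611 / 950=5.91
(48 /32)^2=9 /4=2.25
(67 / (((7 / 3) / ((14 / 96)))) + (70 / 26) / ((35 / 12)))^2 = 1129969 / 43264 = 26.12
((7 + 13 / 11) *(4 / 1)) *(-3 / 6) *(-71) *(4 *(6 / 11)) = 306720 / 121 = 2534.88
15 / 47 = 0.32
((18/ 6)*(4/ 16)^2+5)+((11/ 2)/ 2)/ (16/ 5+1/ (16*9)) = 223327/ 36944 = 6.05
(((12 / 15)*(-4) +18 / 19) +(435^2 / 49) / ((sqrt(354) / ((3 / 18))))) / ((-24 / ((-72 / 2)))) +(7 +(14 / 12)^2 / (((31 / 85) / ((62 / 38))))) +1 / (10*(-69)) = 763693 / 78660 +63075*sqrt(354) / 23128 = 61.02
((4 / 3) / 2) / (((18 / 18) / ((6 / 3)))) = 1.33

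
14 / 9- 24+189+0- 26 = 1265 / 9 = 140.56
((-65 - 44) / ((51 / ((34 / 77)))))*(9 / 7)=-1.21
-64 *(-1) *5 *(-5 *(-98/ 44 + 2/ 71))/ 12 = 229000/ 781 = 293.21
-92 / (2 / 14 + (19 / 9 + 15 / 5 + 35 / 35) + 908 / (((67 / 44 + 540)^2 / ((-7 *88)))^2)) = -934062292869929992818 / 63536286737832094229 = -14.70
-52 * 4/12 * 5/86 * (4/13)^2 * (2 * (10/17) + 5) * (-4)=22400/9503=2.36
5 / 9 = 0.56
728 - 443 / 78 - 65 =51271 / 78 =657.32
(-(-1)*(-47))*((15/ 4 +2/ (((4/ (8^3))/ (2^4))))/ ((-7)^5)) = 770753/ 67228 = 11.46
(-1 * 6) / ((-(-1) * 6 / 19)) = -19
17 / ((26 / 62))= 527 / 13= 40.54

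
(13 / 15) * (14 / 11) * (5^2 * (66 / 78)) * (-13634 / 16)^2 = 1626502115 / 96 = 16942730.36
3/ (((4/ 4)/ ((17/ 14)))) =51/ 14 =3.64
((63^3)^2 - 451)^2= 3909188272082629090564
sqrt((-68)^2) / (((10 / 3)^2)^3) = 12393 / 250000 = 0.05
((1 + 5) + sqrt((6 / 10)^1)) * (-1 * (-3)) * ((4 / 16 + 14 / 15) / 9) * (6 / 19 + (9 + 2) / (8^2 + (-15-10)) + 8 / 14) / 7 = 86123 * sqrt(15) / 6535620 + 86123 / 217854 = 0.45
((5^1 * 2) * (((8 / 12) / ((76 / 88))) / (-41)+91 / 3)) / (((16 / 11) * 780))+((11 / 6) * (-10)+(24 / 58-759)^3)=-3450163095247373501 / 7903596896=-436530751.84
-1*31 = -31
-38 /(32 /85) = -1615 /16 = -100.94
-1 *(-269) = 269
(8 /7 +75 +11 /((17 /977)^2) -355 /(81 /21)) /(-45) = -396719527 /491589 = -807.01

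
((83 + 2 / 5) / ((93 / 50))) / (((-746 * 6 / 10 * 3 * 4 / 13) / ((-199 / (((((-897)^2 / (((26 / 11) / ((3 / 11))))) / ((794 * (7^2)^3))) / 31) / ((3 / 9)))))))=32298818215825 / 143844093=224540.46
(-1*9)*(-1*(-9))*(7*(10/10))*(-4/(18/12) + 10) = -4158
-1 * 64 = -64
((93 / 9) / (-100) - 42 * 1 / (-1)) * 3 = 12569 / 100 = 125.69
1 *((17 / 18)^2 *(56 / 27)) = 4046 / 2187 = 1.85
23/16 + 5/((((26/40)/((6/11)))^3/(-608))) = -83982663239/46787312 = -1794.99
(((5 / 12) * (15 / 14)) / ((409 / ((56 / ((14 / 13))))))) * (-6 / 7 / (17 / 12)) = -11700 / 340697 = -0.03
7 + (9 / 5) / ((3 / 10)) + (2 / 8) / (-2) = 12.88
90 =90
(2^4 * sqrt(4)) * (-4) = -128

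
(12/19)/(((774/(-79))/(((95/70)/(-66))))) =79/59598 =0.00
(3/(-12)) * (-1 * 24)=6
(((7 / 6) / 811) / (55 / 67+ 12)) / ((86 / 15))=2345 / 119823628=0.00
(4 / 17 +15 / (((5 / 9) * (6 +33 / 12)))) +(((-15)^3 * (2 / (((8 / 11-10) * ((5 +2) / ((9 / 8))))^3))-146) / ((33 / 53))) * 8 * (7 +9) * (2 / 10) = -26684226381733 / 4448819760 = -5998.05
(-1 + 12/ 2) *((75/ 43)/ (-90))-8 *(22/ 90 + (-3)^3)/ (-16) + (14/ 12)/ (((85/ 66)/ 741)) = 43275619/ 65790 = 657.78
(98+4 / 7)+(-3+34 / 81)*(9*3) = 607 / 21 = 28.90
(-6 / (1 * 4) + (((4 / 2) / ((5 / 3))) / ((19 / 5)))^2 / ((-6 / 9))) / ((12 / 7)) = -2779 / 2888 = -0.96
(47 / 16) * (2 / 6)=47 / 48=0.98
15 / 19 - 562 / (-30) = 5564 / 285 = 19.52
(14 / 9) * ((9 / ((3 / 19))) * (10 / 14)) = 190 / 3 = 63.33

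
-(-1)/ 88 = 1/ 88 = 0.01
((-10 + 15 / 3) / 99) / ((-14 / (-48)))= -40 / 231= -0.17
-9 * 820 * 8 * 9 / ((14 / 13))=-3453840 / 7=-493405.71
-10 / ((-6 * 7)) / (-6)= -5 / 126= -0.04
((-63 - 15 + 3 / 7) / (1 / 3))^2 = 2653641 / 49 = 54155.94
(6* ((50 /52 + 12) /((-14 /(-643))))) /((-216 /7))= -216691 /1872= -115.75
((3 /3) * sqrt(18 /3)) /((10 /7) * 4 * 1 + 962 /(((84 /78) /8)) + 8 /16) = 2 * sqrt(6) /14305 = 0.00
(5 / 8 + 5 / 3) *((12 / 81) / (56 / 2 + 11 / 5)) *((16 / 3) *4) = 8800 / 36693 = 0.24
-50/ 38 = -25/ 19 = -1.32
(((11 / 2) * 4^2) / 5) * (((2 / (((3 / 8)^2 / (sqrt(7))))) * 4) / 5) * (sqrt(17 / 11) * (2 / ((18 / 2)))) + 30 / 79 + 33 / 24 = 1109 / 632 + 8192 * sqrt(1309) / 2025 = 148.12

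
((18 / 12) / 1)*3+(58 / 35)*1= 431 / 70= 6.16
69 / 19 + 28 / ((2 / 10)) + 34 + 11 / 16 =54209 / 304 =178.32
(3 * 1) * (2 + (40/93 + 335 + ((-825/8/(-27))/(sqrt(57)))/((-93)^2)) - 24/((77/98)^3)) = 275 * sqrt(57)/11831832 + 35643503/41261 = 863.85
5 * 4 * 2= 40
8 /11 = 0.73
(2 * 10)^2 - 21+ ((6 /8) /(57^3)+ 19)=98275753 /246924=398.00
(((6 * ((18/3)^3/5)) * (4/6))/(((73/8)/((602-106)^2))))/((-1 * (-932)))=425115648/85045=4998.71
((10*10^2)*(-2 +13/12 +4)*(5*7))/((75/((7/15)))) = 18130/27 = 671.48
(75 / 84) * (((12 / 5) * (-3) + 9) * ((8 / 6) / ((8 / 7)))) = 15 / 8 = 1.88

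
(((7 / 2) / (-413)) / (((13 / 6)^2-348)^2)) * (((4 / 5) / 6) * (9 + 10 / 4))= -0.00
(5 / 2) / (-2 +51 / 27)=-45 / 2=-22.50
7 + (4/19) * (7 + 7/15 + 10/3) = 881/95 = 9.27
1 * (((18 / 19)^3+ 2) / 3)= 0.95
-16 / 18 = -8 / 9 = -0.89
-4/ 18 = -0.22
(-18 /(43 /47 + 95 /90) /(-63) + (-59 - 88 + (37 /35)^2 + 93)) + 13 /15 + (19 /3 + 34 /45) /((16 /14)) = -6714539369 /147029400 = -45.67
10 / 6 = 5 / 3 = 1.67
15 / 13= 1.15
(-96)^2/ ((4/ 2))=4608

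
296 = 296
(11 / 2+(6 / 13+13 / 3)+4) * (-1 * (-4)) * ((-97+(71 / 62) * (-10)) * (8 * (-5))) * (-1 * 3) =-299890400 / 403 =-744144.91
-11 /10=-1.10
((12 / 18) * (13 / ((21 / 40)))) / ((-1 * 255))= -208 / 3213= -0.06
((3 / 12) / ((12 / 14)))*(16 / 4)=7 / 6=1.17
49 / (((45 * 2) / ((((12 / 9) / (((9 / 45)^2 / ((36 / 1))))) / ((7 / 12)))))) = 1120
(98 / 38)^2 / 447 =2401 / 161367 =0.01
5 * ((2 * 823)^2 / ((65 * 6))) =1354658 / 39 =34734.82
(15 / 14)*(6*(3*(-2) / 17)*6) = -1620 / 119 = -13.61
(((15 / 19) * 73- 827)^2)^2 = 45661674115733776 / 130321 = 350378481716.18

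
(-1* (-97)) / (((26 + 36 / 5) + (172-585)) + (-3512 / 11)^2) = 58685 / 61440941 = 0.00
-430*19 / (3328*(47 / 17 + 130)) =-69445 / 3755648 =-0.02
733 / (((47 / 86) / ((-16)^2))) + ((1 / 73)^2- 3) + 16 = 86001208578 / 250463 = 343368.92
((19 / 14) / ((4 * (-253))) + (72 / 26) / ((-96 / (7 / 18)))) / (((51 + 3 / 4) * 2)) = -13879 / 114378264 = -0.00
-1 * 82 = -82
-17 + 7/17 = -282/17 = -16.59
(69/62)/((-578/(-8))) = 138/8959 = 0.02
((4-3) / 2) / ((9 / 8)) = 4 / 9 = 0.44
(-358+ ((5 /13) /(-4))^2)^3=-907058909646296343 /19770609664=-45879157.25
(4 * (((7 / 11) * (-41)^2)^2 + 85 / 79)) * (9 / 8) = 5149428.81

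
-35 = -35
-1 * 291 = -291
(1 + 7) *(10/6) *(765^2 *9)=70227000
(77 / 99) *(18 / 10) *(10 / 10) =7 / 5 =1.40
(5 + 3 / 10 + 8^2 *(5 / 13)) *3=11667 / 130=89.75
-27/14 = -1.93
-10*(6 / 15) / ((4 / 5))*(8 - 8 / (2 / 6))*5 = 400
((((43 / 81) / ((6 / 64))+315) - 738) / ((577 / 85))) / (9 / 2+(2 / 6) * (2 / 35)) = -46415950 / 3411801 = -13.60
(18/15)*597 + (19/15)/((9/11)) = 717.95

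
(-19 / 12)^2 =361 / 144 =2.51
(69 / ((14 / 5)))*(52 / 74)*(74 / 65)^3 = 755688 / 29575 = 25.55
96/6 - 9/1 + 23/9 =86/9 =9.56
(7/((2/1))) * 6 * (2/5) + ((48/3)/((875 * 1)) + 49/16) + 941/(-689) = 97569659/9646000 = 10.12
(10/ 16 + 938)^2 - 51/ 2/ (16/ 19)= 56383143/ 64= 880986.61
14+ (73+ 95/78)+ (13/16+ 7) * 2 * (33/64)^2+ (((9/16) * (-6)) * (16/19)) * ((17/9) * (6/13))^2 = 28475816669/315654144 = 90.21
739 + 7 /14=1479 /2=739.50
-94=-94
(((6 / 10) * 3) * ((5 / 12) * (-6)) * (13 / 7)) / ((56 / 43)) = -5031 / 784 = -6.42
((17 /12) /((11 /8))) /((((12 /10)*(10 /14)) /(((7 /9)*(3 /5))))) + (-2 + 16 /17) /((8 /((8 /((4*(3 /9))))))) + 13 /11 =47897 /50490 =0.95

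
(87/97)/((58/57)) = 171/194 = 0.88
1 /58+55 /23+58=60.41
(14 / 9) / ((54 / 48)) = 1.38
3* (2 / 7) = 6 / 7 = 0.86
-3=-3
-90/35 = -18/7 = -2.57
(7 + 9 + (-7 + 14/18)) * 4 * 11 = 3872/9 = 430.22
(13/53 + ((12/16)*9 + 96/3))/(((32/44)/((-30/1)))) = -1364055/848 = -1608.56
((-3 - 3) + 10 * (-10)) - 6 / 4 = -215 / 2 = -107.50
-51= -51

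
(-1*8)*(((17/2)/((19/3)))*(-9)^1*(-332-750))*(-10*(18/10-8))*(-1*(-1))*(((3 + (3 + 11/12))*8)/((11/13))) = -88597570464/209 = -423911820.40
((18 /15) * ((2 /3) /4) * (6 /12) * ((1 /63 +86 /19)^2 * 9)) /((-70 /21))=-29560969 /5306700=-5.57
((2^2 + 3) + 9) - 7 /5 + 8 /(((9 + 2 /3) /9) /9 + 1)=3697 /170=21.75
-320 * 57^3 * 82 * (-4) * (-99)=-1924347870720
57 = 57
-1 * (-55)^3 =166375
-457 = -457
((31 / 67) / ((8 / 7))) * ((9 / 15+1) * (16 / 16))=217 / 335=0.65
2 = 2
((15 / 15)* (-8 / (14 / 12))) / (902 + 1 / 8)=-384 / 50519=-0.01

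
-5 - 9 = -14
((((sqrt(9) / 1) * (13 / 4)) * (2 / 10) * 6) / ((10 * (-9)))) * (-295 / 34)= 767 / 680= 1.13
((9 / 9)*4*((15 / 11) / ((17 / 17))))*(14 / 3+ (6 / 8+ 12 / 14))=2635 / 77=34.22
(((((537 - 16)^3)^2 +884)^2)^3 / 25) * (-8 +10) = 5119741407277606138547685222990133609159528567032208428622049930489526674703287693031762730001250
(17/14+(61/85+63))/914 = 77269/1087660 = 0.07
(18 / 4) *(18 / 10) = 81 / 10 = 8.10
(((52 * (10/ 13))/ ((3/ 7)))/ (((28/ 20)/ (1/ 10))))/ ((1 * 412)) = 5/ 309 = 0.02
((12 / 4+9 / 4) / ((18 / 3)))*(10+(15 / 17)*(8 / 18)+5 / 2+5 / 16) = 11.55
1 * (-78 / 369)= -26 / 123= -0.21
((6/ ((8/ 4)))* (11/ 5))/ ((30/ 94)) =517/ 25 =20.68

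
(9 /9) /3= 1 /3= 0.33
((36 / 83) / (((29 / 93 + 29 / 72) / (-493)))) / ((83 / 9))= -12293856 / 378895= -32.45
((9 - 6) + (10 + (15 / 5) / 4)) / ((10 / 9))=12.38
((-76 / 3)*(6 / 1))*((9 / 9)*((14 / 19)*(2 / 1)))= -224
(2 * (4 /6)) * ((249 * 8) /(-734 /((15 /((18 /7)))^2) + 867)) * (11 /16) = 2236850 /1035651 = 2.16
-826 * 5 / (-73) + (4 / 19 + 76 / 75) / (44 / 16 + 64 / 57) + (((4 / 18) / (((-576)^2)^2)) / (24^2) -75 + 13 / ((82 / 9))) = -16.68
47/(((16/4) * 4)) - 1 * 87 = -84.06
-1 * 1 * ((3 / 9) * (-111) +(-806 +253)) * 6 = 3540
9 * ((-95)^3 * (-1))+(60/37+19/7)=1998542248/259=7716379.34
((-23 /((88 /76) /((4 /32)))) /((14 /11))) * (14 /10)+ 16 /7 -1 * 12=-13939 /1120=-12.45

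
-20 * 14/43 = -280/43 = -6.51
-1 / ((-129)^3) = 1 / 2146689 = 0.00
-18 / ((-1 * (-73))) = -18 / 73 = -0.25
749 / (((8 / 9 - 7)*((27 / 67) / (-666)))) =11140626 / 55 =202556.84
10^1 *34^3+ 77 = 393117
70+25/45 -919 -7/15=-38201/45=-848.91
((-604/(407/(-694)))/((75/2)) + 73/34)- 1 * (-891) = 955456643/1037850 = 920.61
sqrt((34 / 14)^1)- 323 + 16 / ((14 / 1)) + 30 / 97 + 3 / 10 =-2181273 / 6790 + sqrt(119) / 7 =-319.69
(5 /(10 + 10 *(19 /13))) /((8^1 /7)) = 91 /512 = 0.18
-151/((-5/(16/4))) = 604/5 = 120.80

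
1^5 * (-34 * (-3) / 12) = 17 / 2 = 8.50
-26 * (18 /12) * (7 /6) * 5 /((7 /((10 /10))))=-65 /2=-32.50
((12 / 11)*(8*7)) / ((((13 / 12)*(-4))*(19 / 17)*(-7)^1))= 4896 / 2717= 1.80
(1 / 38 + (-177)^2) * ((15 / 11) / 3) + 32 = 5965891 / 418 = 14272.47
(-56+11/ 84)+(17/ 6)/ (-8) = -6297/ 112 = -56.22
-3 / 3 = -1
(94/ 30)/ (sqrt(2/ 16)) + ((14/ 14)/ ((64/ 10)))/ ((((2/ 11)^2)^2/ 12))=94 * sqrt(2)/ 15 + 219615/ 128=1724.60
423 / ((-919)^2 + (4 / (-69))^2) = 2013903 / 4020954937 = 0.00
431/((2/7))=3017/2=1508.50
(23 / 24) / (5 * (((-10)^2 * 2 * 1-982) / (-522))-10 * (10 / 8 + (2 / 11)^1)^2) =-242121 / 3287105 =-0.07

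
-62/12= -31/6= -5.17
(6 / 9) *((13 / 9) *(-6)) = -52 / 9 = -5.78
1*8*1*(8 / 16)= 4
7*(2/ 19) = 0.74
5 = 5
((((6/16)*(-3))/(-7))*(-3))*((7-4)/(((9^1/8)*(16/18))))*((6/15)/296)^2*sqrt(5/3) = -27*sqrt(15)/30665600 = -0.00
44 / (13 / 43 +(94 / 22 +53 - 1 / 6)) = 124872 / 162925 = 0.77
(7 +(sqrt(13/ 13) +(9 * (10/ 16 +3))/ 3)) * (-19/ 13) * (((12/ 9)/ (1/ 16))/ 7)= -22952/ 273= -84.07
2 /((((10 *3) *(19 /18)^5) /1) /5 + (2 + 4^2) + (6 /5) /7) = 22044960 /286957673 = 0.08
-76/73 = -1.04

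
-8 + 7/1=-1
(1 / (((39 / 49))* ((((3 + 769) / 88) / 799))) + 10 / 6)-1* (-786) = 2263363 / 2509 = 902.10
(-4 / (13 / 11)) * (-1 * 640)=28160 / 13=2166.15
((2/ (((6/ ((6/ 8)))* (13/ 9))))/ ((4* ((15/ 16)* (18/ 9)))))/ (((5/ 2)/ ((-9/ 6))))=-0.01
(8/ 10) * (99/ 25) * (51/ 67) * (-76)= -1534896/ 8375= -183.27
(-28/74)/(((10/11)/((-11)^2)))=-9317/185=-50.36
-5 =-5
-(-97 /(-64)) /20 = -97 /1280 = -0.08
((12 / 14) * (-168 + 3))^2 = 980100 / 49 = 20002.04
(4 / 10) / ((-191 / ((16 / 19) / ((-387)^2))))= -32 / 2717558505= -0.00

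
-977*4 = -3908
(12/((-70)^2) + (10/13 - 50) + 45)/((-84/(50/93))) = 33668/1244061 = 0.03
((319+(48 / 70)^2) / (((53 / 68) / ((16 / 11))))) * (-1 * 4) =-1703159552 / 714175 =-2384.79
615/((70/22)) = 1353/7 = 193.29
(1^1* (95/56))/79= 95/4424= 0.02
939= 939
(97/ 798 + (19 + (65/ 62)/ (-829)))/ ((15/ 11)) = 2156633083/ 153808515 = 14.02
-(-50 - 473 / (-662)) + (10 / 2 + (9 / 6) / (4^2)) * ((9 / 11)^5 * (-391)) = -1161601666895 / 1705852192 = -680.95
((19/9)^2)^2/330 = 130321/2165130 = 0.06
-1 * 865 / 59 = -865 / 59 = -14.66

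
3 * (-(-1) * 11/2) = 33/2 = 16.50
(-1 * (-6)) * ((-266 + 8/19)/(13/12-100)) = 363312/22553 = 16.11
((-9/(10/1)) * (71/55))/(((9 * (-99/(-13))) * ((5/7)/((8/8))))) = -6461/272250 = -0.02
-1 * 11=-11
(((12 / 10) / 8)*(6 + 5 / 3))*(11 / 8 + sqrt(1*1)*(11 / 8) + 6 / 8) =161 / 40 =4.02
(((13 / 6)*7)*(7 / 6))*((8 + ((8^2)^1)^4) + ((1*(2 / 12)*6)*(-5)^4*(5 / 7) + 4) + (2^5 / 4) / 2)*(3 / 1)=10687381159 / 12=890615096.58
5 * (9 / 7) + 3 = 66 / 7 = 9.43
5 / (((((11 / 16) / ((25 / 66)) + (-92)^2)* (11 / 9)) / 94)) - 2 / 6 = -0.29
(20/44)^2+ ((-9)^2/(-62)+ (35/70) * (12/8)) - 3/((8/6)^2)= -122273/60016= -2.04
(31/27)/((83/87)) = 899/747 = 1.20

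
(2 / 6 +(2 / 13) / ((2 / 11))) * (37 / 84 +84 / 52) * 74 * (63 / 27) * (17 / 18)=32478415 / 82134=395.43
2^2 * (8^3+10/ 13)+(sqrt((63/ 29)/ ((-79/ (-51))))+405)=3 * sqrt(817887)/ 2291+31929/ 13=2457.26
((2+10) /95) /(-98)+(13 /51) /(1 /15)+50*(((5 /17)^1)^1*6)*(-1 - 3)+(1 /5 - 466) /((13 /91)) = -285655108 /79135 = -3609.72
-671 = -671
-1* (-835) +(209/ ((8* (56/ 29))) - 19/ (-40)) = 1901769/ 2240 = 849.00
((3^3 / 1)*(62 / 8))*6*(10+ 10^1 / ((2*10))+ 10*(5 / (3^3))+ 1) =67053 / 4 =16763.25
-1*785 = -785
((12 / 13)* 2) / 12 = 2 / 13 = 0.15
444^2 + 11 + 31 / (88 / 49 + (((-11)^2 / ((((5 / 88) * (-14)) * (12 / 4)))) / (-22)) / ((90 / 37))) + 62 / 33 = 53670352312 / 272217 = 197160.18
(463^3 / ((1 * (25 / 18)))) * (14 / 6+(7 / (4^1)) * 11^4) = 91557476013549 / 50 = 1831149520270.98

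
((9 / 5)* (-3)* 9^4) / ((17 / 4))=-708588 / 85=-8336.33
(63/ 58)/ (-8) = -0.14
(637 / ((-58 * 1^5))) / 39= -49 / 174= -0.28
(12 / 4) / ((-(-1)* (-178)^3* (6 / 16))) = -1 / 704969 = -0.00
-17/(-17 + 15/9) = 51/46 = 1.11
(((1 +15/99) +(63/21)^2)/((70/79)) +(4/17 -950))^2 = 54309102819841/61685316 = 880421.90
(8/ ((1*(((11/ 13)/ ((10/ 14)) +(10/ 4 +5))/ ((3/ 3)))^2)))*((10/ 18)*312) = 18.39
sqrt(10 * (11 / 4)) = sqrt(110) / 2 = 5.24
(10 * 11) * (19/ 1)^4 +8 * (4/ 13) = 14335312.46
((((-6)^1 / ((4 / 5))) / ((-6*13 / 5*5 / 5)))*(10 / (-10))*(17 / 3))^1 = -425 / 156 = -2.72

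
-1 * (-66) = 66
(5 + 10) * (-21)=-315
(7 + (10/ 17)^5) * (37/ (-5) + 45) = 1887331812/ 7099285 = 265.85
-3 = -3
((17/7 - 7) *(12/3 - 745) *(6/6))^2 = 562258944/49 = 11474672.33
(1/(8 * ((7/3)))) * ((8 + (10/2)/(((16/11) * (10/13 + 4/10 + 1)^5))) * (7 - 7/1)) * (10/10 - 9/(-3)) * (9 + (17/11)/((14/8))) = 0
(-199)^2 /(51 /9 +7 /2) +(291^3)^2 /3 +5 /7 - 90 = 77928695922761462 /385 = 202412197201977.82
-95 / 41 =-2.32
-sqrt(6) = -2.45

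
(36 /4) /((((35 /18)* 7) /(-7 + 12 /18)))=-1026 /245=-4.19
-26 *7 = -182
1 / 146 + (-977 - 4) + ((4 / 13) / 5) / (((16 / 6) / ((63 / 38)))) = -353751953 / 360620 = -980.95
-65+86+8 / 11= 239 / 11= 21.73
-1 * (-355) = 355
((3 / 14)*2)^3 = 27 / 343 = 0.08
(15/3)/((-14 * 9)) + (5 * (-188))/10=-11849/126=-94.04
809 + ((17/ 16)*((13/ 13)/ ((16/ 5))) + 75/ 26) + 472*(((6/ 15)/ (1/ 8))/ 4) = 19798549/ 16640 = 1189.82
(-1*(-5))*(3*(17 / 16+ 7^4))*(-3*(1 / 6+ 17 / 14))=-16718355 / 112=-149271.03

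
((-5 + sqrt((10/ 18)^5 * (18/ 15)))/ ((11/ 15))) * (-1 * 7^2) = 3675/ 11 -6125 * sqrt(6)/ 891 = 317.25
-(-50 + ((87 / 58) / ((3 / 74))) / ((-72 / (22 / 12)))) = 22007 / 432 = 50.94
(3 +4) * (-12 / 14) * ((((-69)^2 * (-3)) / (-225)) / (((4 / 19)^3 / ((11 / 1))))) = -449015.86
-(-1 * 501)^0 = -1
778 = 778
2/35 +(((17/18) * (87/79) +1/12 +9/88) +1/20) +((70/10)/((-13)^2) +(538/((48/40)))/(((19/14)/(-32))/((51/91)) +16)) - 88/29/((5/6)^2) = 7797044483906649/309915804398200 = 25.16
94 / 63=1.49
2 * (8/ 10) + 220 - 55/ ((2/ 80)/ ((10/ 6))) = -51676/ 15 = -3445.07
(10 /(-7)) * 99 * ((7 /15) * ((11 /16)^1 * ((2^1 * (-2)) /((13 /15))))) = 5445 /26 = 209.42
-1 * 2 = -2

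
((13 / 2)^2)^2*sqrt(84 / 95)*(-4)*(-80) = 228488*sqrt(1995) / 19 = 537132.27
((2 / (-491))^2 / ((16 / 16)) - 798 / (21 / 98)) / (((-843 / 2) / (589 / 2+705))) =598224498120 / 67743761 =8830.70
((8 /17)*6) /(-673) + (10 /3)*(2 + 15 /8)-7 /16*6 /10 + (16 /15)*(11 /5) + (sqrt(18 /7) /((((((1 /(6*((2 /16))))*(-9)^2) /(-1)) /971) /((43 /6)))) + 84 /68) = 222851441 /13729200-41753*sqrt(14) /1512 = -87.09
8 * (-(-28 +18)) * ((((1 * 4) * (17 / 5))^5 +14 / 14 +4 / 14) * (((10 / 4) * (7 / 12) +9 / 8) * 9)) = 3786053473572 / 4375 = 865383651.10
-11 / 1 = -11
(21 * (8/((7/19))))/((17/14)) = 6384/17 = 375.53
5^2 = 25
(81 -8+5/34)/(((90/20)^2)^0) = 2487/34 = 73.15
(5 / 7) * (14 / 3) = 10 / 3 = 3.33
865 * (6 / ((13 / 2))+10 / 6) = 87365 / 39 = 2240.13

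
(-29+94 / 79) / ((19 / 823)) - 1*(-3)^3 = -1767604 / 1501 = -1177.62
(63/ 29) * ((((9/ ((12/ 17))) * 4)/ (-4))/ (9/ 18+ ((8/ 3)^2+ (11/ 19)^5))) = -71601354783/ 19843219898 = -3.61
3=3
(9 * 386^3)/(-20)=-129403026/5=-25880605.20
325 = 325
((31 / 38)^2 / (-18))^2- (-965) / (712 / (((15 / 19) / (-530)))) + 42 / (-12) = -11155632460871 / 3186730029888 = -3.50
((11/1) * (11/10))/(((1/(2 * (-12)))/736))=-1068672/5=-213734.40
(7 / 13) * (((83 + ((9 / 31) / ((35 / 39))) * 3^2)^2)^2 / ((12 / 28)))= 75496110777449241616 / 1103030394375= 68444270.59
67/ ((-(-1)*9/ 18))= 134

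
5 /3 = 1.67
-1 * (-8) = 8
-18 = -18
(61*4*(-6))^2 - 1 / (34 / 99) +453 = 72887367 / 34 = 2143746.09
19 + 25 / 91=19.27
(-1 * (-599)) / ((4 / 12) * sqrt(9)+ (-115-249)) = -599 / 363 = -1.65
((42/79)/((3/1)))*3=42/79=0.53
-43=-43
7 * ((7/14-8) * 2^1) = -105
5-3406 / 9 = -3361 / 9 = -373.44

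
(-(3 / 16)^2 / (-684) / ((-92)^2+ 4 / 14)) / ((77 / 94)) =47 / 6340224000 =0.00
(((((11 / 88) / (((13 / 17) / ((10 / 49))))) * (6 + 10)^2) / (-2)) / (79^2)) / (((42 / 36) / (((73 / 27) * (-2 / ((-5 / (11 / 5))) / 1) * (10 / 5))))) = -3494656 / 1252287855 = -0.00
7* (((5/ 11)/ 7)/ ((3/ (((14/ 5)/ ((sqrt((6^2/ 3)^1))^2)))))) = 7/ 198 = 0.04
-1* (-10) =10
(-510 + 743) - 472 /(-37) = 9093 /37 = 245.76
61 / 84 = 0.73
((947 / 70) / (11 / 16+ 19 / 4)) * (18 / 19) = 2.36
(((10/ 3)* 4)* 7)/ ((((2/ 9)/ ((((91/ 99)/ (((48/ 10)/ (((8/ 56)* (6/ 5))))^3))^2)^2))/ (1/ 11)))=142805/ 1216629642327610097664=0.00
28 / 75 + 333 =25003 / 75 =333.37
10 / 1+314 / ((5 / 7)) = 449.60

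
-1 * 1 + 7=6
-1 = -1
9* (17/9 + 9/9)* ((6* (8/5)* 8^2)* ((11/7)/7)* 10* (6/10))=21516.54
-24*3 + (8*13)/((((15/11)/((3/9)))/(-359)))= -413936/45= -9198.58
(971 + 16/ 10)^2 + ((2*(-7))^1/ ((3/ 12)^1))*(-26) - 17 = 23684744/ 25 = 947389.76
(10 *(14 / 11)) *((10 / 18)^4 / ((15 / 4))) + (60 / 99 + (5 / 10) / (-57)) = 7574189 / 8227494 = 0.92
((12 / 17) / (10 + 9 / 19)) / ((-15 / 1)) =-76 / 16915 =-0.00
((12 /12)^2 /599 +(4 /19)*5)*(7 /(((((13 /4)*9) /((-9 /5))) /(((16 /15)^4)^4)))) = -476737653840949651963904 /373775277481842041015625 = -1.28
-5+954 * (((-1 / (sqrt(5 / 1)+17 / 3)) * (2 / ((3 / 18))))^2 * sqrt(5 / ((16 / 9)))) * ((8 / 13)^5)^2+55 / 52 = -135036823477118545 / 2051885792680516+20784567589797888 * sqrt(5) / 512971448170129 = 24.79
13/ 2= 6.50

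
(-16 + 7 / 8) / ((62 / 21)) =-2541 / 496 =-5.12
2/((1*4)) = 1/2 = 0.50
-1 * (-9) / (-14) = -9 / 14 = -0.64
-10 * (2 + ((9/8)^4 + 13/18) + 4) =-1534285/18432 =-83.24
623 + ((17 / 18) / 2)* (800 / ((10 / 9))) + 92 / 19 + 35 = 1002.84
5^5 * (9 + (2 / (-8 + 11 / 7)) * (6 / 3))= 235625 / 9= 26180.56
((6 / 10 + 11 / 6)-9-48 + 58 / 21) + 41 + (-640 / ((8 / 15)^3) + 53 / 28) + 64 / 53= -47040437 / 11130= -4226.45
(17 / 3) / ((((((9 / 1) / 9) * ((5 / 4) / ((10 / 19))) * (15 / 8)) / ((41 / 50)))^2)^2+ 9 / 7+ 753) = 352599994793984 / 101054440949215365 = 0.00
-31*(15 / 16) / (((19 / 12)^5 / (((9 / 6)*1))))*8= -86780160 / 2476099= -35.05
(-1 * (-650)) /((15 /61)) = 7930 /3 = 2643.33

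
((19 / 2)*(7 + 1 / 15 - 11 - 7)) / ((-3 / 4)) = 6232 / 45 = 138.49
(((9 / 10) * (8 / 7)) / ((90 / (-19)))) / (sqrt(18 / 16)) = -76 * sqrt(2) / 525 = -0.20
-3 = -3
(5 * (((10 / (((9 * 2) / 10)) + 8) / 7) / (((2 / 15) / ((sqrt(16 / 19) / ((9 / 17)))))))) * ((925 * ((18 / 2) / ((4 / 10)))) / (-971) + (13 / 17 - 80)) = -177836350 * sqrt(19) / 61173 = -12671.78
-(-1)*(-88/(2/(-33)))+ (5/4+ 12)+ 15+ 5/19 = 112519/76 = 1480.51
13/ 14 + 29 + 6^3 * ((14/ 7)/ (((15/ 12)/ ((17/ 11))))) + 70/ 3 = 1356827/ 2310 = 587.37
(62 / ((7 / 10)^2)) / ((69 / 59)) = 365800 / 3381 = 108.19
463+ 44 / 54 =12523 / 27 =463.81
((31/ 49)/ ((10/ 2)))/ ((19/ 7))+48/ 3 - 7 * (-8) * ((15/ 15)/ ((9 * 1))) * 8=393959/ 5985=65.82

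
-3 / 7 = -0.43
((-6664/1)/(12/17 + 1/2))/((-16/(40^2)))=22657600/41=552624.39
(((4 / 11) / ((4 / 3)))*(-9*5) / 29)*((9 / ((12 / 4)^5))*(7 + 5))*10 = -600 / 319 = -1.88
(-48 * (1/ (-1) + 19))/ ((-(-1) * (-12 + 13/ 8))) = 6912/ 83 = 83.28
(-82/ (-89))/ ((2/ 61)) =28.10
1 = 1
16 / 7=2.29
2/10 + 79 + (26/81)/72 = 1154801/14580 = 79.20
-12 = -12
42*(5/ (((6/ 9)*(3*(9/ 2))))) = 70/ 3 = 23.33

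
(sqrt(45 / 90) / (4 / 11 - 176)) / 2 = -11*sqrt(2) / 7728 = -0.00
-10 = -10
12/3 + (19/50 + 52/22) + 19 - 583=-306491/550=-557.26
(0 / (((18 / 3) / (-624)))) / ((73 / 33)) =0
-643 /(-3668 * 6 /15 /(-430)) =-691225 /3668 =-188.45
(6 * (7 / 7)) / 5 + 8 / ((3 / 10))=418 / 15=27.87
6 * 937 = 5622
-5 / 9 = -0.56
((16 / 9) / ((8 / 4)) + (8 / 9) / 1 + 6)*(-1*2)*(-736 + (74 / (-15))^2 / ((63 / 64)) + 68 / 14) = 40053944 / 3645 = 10988.74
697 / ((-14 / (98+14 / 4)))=-20213 / 4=-5053.25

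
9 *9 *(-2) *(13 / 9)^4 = -57122 / 81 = -705.21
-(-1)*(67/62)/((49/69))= 4623/3038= 1.52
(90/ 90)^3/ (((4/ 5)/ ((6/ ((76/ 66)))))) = 495/ 76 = 6.51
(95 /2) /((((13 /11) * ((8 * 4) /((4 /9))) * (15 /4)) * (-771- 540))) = -11 /96876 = -0.00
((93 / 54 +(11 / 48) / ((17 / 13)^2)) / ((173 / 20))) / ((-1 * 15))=-0.01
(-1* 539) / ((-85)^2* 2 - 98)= -539 / 14352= -0.04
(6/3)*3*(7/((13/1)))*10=420/13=32.31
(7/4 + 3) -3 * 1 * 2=-5/4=-1.25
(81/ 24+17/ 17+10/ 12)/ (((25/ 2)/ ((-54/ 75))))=-0.30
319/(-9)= -319/9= -35.44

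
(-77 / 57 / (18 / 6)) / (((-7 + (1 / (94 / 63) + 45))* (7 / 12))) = -4136 / 207195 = -0.02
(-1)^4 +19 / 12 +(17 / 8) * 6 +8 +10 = 100 / 3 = 33.33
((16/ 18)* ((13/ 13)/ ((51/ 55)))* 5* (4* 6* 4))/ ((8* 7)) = 8800/ 1071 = 8.22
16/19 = 0.84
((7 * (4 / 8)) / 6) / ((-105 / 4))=-1 / 45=-0.02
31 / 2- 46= -61 / 2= -30.50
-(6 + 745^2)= -555031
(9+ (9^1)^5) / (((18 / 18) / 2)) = 118116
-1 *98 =-98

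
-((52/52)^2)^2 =-1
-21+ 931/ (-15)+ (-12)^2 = 914/ 15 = 60.93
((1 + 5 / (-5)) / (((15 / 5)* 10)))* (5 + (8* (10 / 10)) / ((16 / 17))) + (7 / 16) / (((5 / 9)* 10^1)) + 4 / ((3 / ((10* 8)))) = 256189 / 2400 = 106.75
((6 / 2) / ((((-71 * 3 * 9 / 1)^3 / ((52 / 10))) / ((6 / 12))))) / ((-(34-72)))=-13 / 446168273490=-0.00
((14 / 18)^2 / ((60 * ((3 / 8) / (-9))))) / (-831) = 98 / 336555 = 0.00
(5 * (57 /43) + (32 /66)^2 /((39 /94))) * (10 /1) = 131389870 /1826253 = 71.95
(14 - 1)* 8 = 104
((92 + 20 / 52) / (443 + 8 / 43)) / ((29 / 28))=1446004 / 7184489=0.20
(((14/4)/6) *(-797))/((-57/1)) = 5579/684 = 8.16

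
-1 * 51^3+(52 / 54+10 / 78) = -46560118 / 351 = -132649.91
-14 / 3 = -4.67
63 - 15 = 48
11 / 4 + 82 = 339 / 4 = 84.75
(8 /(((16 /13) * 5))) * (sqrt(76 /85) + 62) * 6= 78 * sqrt(1615) /425 + 2418 /5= 490.98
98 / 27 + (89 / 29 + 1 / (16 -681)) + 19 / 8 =37790341 / 4165560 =9.07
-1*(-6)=6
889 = 889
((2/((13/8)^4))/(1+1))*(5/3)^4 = 2560000/2313441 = 1.11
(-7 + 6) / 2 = -1 / 2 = -0.50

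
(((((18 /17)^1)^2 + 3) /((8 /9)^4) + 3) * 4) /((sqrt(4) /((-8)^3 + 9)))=-5716787649 /591872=-9658.82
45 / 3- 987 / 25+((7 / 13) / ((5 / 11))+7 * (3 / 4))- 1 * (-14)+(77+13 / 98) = 4655659 / 63700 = 73.09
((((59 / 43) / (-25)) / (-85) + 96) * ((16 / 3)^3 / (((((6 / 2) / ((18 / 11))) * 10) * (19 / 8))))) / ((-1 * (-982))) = 143721414656 / 421956500625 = 0.34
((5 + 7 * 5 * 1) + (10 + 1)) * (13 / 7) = 663 / 7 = 94.71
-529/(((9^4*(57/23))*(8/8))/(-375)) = 1520875/124659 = 12.20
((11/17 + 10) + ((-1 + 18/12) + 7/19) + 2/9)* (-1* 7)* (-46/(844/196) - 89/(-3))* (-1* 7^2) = 281286112933/3680262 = 76431.00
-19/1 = -19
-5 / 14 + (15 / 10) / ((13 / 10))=145 / 182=0.80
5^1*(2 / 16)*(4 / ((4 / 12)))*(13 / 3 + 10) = 215 / 2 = 107.50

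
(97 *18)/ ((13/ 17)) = 29682/ 13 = 2283.23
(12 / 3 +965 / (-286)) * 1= 179 / 286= 0.63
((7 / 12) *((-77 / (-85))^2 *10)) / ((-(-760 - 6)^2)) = -41503 / 5087174520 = -0.00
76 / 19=4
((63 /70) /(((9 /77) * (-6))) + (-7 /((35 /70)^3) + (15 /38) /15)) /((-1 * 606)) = 65273 /690840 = 0.09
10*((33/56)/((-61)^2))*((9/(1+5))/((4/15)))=7425/833504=0.01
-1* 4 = -4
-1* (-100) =100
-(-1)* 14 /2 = 7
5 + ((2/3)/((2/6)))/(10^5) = 250001/50000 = 5.00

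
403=403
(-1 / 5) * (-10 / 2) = 1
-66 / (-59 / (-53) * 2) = -1749 / 59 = -29.64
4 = 4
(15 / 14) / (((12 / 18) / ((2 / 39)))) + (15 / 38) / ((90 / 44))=0.28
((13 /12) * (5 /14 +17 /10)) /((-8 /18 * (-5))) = 351 /350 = 1.00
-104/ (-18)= 52/ 9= 5.78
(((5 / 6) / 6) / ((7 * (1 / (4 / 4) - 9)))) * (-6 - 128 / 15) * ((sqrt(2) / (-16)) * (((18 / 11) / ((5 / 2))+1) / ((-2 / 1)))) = 1417 * sqrt(2) / 760320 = 0.00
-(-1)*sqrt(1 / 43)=sqrt(43) / 43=0.15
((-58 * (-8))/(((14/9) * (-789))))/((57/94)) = -21808/34979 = -0.62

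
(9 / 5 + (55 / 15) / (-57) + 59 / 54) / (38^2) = 14509 / 7407720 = 0.00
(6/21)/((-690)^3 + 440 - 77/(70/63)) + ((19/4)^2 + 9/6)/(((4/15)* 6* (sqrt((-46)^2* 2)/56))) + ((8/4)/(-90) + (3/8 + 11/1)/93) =25686089501767/256630941209160 + 13475* sqrt(2)/1472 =13.05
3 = 3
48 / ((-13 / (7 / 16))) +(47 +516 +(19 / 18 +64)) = 146587 / 234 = 626.44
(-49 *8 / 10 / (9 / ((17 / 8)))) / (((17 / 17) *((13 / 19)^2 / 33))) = -3307843 / 5070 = -652.43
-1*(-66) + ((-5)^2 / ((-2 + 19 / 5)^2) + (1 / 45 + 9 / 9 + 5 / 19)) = 577136 / 7695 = 75.00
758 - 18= 740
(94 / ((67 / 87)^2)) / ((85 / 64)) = 45535104 / 381565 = 119.34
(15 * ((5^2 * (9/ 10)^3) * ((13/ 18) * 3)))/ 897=243/ 368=0.66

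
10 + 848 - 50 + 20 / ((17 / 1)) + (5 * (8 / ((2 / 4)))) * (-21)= -14804 / 17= -870.82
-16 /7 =-2.29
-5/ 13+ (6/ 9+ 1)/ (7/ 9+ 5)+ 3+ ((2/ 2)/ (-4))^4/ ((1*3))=29005/ 9984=2.91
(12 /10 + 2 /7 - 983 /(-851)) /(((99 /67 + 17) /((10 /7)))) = 5270019 /25811681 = 0.20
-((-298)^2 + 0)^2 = -7886150416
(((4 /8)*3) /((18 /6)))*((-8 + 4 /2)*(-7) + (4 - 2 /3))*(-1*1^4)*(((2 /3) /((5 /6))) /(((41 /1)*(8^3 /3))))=-17 /6560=-0.00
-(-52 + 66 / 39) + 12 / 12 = 667 / 13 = 51.31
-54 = -54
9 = 9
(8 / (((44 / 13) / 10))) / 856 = 65 / 2354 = 0.03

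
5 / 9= 0.56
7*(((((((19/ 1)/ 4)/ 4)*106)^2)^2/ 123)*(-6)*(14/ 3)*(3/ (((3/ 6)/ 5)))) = -251932366728245/ 20992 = -12001351311.37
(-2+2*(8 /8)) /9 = 0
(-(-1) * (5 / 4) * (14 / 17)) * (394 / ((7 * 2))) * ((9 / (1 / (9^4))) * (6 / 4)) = 174489795 / 68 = 2566026.40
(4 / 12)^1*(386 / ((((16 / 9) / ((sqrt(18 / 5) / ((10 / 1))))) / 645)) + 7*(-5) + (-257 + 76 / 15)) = -4304 / 45 + 224073*sqrt(10) / 80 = 8761.62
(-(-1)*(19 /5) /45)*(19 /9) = 361 /2025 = 0.18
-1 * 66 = -66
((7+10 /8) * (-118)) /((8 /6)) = -5841 /8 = -730.12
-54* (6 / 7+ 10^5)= -37800324 / 7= -5400046.29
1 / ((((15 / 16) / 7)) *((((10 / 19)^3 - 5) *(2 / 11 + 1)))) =-8450288 / 6492525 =-1.30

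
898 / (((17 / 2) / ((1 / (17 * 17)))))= 1796 / 4913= 0.37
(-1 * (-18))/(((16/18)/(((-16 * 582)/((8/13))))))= -306423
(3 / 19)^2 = 0.02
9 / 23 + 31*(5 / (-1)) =-3556 / 23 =-154.61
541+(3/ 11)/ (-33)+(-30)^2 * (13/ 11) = 194160/ 121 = 1604.63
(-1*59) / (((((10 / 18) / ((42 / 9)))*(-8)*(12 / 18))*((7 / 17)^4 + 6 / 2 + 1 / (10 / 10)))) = 310447557 / 13459400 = 23.07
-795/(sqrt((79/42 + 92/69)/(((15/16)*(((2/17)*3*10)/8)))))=-285.18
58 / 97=0.60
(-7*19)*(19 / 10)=-2527 / 10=-252.70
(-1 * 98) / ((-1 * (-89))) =-98 / 89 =-1.10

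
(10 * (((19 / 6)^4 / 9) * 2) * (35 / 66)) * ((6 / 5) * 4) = 4561235 / 8019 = 568.80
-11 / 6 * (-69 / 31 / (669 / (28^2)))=99176 / 20739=4.78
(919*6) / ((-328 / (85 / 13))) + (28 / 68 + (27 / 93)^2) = -3811216537 / 34830484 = -109.42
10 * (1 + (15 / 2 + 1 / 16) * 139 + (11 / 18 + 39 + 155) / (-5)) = 729551 / 72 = 10132.65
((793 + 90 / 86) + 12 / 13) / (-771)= -444388 / 430989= -1.03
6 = 6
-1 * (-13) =13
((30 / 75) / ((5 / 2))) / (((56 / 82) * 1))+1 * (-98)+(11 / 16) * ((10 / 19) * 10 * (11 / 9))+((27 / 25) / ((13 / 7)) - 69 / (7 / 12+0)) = -328410821 / 1556100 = -211.05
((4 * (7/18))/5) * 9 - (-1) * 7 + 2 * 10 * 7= 749/5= 149.80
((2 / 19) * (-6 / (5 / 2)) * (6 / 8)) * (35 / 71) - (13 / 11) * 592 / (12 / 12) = -10383290 / 14839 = -699.73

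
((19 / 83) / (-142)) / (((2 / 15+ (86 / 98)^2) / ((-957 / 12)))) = 218286915 / 1533924328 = 0.14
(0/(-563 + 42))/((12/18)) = 0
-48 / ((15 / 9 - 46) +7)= 9 / 7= 1.29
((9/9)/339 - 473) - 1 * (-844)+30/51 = 2141480/5763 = 371.59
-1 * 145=-145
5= 5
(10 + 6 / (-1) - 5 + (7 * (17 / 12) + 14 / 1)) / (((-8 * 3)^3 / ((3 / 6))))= -275 / 331776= -0.00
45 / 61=0.74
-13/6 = -2.17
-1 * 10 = -10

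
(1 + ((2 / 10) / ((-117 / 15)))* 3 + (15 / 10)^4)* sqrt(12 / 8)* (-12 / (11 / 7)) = -26145* sqrt(6) / 1144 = -55.98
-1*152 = -152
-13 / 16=-0.81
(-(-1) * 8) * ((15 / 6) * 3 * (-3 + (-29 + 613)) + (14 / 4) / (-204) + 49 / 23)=40910611 / 1173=34876.91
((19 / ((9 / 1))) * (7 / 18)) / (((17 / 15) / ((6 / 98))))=95 / 2142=0.04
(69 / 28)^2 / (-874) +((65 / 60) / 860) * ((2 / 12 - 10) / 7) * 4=-808589 / 57647520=-0.01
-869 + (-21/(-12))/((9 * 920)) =-28781273/33120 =-869.00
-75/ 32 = -2.34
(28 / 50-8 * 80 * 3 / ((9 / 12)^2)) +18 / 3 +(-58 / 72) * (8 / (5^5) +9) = -384077857 / 112500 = -3414.03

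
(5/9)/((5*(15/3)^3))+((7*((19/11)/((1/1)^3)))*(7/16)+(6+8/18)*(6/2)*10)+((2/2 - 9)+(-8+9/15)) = 36278351/198000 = 183.22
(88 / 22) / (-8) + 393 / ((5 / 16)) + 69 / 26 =81884 / 65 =1259.75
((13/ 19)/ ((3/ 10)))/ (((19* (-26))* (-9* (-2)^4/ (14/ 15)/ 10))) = 35/ 116964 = 0.00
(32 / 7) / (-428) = -8 / 749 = -0.01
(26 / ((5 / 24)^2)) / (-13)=-1152 / 25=-46.08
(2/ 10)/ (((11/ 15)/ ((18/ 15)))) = 18/ 55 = 0.33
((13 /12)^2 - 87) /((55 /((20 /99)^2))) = -61795 /970299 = -0.06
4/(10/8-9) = -16/31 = -0.52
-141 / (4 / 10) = -705 / 2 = -352.50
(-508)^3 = -131096512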